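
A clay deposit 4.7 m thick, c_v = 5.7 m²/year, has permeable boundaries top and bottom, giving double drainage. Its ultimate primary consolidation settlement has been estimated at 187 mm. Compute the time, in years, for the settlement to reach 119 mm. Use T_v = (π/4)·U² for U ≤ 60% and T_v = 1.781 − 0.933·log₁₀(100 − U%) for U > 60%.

Drainage path length: H_d = H/2 = 2.35 m (double drainage).
U = S(t)/S_ult = 119/187 = 0.6364.
U > 60%: T_v = 1.781 − 0.933·log₁₀(100 − 63.636) = 0.3249.
t = T_v·H_d²/c_v = 0.3249×2.35²/5.7 = 0.3148 years.

t ≈ 0.315 years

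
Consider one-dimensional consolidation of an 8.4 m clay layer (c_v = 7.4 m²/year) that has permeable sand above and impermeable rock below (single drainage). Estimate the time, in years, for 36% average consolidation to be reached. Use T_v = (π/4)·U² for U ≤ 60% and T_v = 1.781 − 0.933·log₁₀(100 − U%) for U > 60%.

Drainage path length: H_d = H = 8.4 m (single drainage).
U ≤ 60%: T_v = (π/4)·U² = (π/4)×0.36² = 0.10179.
t = T_v·H_d²/c_v = 0.10179×8.4²/7.4 = 0.9706 years.

t ≈ 0.971 years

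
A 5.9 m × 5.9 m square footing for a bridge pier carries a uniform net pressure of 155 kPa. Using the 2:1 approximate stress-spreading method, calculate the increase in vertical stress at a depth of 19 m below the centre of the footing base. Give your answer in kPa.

Δσ_z ≈ 8.7 kPa

By the 2:1 method the load spreads at 1 horizontal : 2 vertical, so at depth z the loaded area has grown by z in each plan dimension:
Δσ = qBL/((B+z)(L+z)) = 155×5.9×5.9/((5.9+19)(5.9+19)) = 8.7024 kPa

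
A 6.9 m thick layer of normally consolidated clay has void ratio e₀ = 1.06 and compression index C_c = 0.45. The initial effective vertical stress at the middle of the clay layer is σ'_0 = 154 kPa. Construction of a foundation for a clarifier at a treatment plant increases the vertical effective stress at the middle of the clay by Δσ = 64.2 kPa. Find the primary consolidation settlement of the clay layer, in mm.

Final effective stress: σ'_f = σ'_0 + Δσ = 154 + 64.2 = 218.2 kPa.
Normally consolidated clay, so the full stress increment lies on the virgin compression line:
S_c = C_c·H/(1+e₀)·log₁₀(σ'_f/σ'_0) = 0.45×6.9/(1+1.06)×log₁₀(218.2/154)
    = 1.5073 × 0.15133 = 0.2281 m

S_c ≈ 228 mm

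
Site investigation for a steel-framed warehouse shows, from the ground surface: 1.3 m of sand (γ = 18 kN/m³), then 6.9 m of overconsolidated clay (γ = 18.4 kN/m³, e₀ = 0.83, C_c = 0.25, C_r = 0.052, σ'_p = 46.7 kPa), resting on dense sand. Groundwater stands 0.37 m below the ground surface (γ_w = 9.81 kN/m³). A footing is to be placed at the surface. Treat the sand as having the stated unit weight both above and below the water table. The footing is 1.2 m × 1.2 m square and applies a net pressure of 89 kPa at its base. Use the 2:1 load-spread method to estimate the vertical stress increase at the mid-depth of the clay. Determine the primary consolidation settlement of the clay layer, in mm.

S_c ≈ 12.5 mm

Mid-depth of clay below the ground surface: z = 1.3 + 6.9/2 = 4.75 m.
Total vertical stress at mid-clay: σ_v = 18×1.3 + 18.4×3.45 = 86.88 kPa.
Pore pressure: u = 9.81×(4.75 − 0.37) = 42.968 kPa.
Initial effective stress: σ'_0 = σ_v − u = 86.88 − 42.968 = 43.912 kPa.
Stress increase at mid-clay by the 2:1 spreading method:
Δσ = qBL/((B+z)(L+z)) = 89×1.2×1.2/((1.2+4.75)(1.2+4.75)) = 3.6201 kPa
Final effective stress: σ'_f = 43.912 + 3.6201 = 47.532 kPa.
σ'_f = 47.532 > σ'_p = 46.7 kPa, so the stress path crosses the preconsolidation pressure — recompression up to σ'_p, then virgin compression beyond:
S_c = H/(1+e₀)·[C_r·log₁₀(σ'_p/σ'_0) + C_c·log₁₀(σ'_f/σ'_p)]
    = 6.9/1.83 × [0.052×log₁₀(46.7/43.912) + 0.25×log₁₀(47.532/46.7)]
    = 3.7705 × [0.0013902 + 0.0019173] = 0.01247 m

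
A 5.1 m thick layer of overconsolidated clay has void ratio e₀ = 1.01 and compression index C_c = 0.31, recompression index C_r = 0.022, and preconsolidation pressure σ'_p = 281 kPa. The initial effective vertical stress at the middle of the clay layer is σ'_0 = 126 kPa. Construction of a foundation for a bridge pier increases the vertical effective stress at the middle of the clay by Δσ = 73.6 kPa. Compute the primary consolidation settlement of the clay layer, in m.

S_c ≈ 0.0112 m

Final effective stress: σ'_f = 126 + 73.6 = 199.6 kPa.
σ'_f = 199.6 ≤ σ'_p = 281 kPa, so the clay remains overconsolidated and only the recompression index applies:
S_c = C_r·H/(1+e₀)·log₁₀(σ'_f/σ'_0) = 0.022×5.1/2.01×log₁₀(199.6/126)
    = 0.055821 × 0.19979 = 0.01115 m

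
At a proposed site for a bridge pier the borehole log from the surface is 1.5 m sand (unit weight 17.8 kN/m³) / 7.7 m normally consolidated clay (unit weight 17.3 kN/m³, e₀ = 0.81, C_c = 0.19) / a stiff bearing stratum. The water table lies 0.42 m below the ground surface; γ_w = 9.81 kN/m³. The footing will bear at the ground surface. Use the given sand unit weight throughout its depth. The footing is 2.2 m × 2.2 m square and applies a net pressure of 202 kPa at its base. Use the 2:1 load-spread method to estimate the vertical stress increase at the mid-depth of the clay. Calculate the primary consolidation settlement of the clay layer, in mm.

S_c ≈ 113 mm

Mid-depth of clay below the ground surface: z = 1.5 + 7.7/2 = 5.35 m.
Total vertical stress at mid-clay: σ_v = 17.8×1.5 + 17.3×3.85 = 93.305 kPa.
Pore pressure: u = 9.81×(5.35 − 0.42) = 48.363 kPa.
Initial effective stress: σ'_0 = σ_v − u = 93.305 − 48.363 = 44.942 kPa.
Stress increase at mid-clay by the 2:1 spreading method:
Δσ = qBL/((B+z)(L+z)) = 202×2.2×2.2/((2.2+5.35)(2.2+5.35)) = 17.152 kPa
Final effective stress: σ'_f = σ'_0 + Δσ = 44.942 + 17.152 = 62.094 kPa.
Normally consolidated clay, so the full stress increment lies on the virgin compression line:
S_c = C_c·H/(1+e₀)·log₁₀(σ'_f/σ'_0) = 0.19×7.7/(1+0.81)×log₁₀(62.094/44.942)
    = 0.80829 × 0.1404 = 0.1135 m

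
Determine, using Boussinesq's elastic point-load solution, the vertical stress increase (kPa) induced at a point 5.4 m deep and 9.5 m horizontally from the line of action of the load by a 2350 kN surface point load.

Δσ_z ≈ 1.13 kPa

Boussinesq vertical stress below a point load on an elastic half-space:
Δσ_z = 3P/(2πz²) · [1 + (r/z)²]^(−5/2)
r/z = 9.5/5.4 = 1.7593; [1+(r/z)²]^(−5/2) = 0.029469.
Δσ_z = 3×2350/(2π×5.4²) × 0.029469 = 38.479 × 0.029469 = 1.134 kPa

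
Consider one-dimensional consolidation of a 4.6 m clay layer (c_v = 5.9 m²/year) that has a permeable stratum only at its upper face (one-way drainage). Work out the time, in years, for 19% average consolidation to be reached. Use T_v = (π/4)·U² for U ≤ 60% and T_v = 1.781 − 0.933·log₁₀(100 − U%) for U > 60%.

Drainage path length: H_d = H = 4.6 m (single drainage).
U ≤ 60%: T_v = (π/4)·U² = (π/4)×0.19² = 0.028353.
t = T_v·H_d²/c_v = 0.028353×4.6²/5.9 = 0.1017 years.

t ≈ 0.102 years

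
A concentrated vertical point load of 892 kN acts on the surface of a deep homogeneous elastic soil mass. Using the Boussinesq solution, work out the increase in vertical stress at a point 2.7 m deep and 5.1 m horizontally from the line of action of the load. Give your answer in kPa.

Δσ_z ≈ 1.31 kPa

Boussinesq vertical stress below a point load on an elastic half-space:
Δσ_z = 3P/(2πz²) · [1 + (r/z)²]^(−5/2)
r/z = 5.1/2.7 = 1.8889; [1+(r/z)²]^(−5/2) = 0.022424.
Δσ_z = 3×892/(2π×2.7²) × 0.022424 = 58.422 × 0.022424 = 1.31 kPa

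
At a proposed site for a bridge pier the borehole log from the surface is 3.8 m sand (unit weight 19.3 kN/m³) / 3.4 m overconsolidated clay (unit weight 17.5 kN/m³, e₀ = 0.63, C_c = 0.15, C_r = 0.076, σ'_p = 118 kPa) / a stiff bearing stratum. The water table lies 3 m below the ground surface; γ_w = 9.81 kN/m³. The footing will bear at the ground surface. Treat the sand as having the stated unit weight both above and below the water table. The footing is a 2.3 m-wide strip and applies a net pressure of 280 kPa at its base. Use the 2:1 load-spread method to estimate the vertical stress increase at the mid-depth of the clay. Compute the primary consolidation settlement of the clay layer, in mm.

S_c ≈ 70.3 mm

Mid-depth of clay below the ground surface: z = 3.8 + 3.4/2 = 5.5 m.
Total vertical stress at mid-clay: σ_v = 19.3×3.8 + 17.5×1.7 = 103.09 kPa.
Pore pressure: u = 9.81×(5.5 − 3) = 24.525 kPa.
Initial effective stress: σ'_0 = σ_v − u = 103.09 − 24.525 = 78.565 kPa.
Stress increase at mid-clay by the 2:1 spreading method:
Δσ = qB/(B+z) = 280×2.3/(2.3+5.5) = 82.564 kPa
Final effective stress: σ'_f = 78.565 + 82.564 = 161.13 kPa.
σ'_f = 161.13 > σ'_p = 118 kPa, so the stress path crosses the preconsolidation pressure — recompression up to σ'_p, then virgin compression beyond:
S_c = H/(1+e₀)·[C_r·log₁₀(σ'_p/σ'_0) + C_c·log₁₀(σ'_f/σ'_p)]
    = 3.4/1.63 × [0.076×log₁₀(118/78.565) + 0.15×log₁₀(161.13/118)]
    = 2.0859 × [0.013426 + 0.020294] = 0.07034 m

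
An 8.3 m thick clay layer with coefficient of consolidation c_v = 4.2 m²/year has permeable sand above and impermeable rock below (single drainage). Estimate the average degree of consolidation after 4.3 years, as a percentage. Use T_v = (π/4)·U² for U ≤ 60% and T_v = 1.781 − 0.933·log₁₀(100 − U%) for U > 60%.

Drainage path length: H_d = H = 8.3 m (single drainage).
T_v = c_v·t/H_d² = 4.2×4.3/8.3² = 0.26216.
T_v = 0.26216 corresponds to the U ≤ 60% branch:
U = √(4T_v/π) = 0.5777

U ≈ 57.8 %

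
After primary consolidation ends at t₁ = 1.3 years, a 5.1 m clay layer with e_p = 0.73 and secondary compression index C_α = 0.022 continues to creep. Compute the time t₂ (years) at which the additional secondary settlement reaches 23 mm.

S_s = C_α·H/(1+e_p)·log₁₀(t₂/t₁) ⇒ log₁₀(t₂/t₁) = S_s·(1+e_p)/(C_α·H).
log₁₀(t₂/t₁) = 0.023 × (1+0.73) / (0.022×5.1) = 0.3546
t₂ = t₁ × 10^0.3546 = 1.3 × 2.263 = 2.942 years

t₂ ≈ 2.94 years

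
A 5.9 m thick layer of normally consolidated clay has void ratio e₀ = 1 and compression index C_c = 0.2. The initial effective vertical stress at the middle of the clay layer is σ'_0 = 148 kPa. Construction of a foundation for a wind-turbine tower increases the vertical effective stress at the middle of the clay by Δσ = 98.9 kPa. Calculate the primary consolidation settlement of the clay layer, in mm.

S_c ≈ 131 mm

Final effective stress: σ'_f = σ'_0 + Δσ = 148 + 98.9 = 246.9 kPa.
Normally consolidated clay, so the full stress increment lies on the virgin compression line:
S_c = C_c·H/(1+e₀)·log₁₀(σ'_f/σ'_0) = 0.2×5.9/(1+1)×log₁₀(246.9/148)
    = 0.59 × 0.22226 = 0.1311 m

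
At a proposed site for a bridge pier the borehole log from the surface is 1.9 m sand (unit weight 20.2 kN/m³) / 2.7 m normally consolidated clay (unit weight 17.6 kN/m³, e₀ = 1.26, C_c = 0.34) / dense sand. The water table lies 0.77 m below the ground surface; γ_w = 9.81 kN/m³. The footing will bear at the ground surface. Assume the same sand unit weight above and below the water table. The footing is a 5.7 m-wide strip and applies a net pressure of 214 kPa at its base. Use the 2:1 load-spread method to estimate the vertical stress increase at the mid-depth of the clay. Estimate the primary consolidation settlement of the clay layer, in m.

S_c ≈ 0.269 m

Mid-depth of clay below the ground surface: z = 1.9 + 2.7/2 = 3.25 m.
Total vertical stress at mid-clay: σ_v = 20.2×1.9 + 17.6×1.35 = 62.14 kPa.
Pore pressure: u = 9.81×(3.25 − 0.77) = 24.329 kPa.
Initial effective stress: σ'_0 = σ_v − u = 62.14 − 24.329 = 37.811 kPa.
Stress increase at mid-clay by the 2:1 spreading method:
Δσ = qB/(B+z) = 214×5.7/(5.7+3.25) = 136.29 kPa
Final effective stress: σ'_f = σ'_0 + Δσ = 37.811 + 136.29 = 174.1 kPa.
Normally consolidated clay, so the full stress increment lies on the virgin compression line:
S_c = C_c·H/(1+e₀)·log₁₀(σ'_f/σ'_0) = 0.34×2.7/(1+1.26)×log₁₀(174.1/37.811)
    = 0.40619 × 0.66318 = 0.2694 m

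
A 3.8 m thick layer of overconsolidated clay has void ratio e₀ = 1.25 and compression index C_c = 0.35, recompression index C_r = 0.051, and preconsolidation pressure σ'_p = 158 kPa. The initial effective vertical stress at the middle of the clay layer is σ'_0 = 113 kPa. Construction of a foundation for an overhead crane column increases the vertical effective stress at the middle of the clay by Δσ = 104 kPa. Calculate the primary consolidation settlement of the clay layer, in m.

S_c ≈ 0.094 m

Final effective stress: σ'_f = 113 + 104 = 217 kPa.
σ'_f = 217 > σ'_p = 158 kPa, so the stress path crosses the preconsolidation pressure — recompression up to σ'_p, then virgin compression beyond:
S_c = H/(1+e₀)·[C_r·log₁₀(σ'_p/σ'_0) + C_c·log₁₀(σ'_f/σ'_p)]
    = 3.8/2.25 × [0.051×log₁₀(158/113) + 0.35×log₁₀(217/158)]
    = 1.6889 × [0.0074245 + 0.048231] = 0.094 m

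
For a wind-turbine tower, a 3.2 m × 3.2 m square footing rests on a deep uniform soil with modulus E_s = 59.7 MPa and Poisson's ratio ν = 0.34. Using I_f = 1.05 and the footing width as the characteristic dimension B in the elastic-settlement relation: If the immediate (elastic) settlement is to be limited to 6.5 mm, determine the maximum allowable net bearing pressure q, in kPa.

E_s = 59.7 MPa = 59700 kPa.
S_e = q·B·(1−ν²)/E_s · I_f  ⇒  q = S_e·E_s / (B·(1−ν²)·I_f).
q = 0.0065 × 59700 / (3.2 × 0.8844 × 1.05) = 130.6 kPa

q ≈ 131 kPa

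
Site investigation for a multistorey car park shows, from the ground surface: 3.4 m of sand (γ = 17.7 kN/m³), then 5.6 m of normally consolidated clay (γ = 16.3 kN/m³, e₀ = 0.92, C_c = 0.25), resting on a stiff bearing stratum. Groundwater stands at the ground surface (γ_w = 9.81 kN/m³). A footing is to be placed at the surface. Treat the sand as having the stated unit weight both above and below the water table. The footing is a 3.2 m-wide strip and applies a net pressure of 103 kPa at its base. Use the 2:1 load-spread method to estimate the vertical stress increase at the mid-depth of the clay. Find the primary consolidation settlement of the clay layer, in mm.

Mid-depth of clay below the ground surface: z = 3.4 + 5.6/2 = 6.2 m.
Total vertical stress at mid-clay: σ_v = 17.7×3.4 + 16.3×2.8 = 105.82 kPa.
Pore pressure: u = 9.81×(6.2 − 0) = 60.822 kPa.
Initial effective stress: σ'_0 = σ_v − u = 105.82 − 60.822 = 44.998 kPa.
Stress increase at mid-clay by the 2:1 spreading method:
Δσ = qB/(B+z) = 103×3.2/(3.2+6.2) = 35.064 kPa
Final effective stress: σ'_f = σ'_0 + Δσ = 44.998 + 35.064 = 80.062 kPa.
Normally consolidated clay, so the full stress increment lies on the virgin compression line:
S_c = C_c·H/(1+e₀)·log₁₀(σ'_f/σ'_0) = 0.25×5.6/(1+0.92)×log₁₀(80.062/44.998)
    = 0.72917 × 0.25023 = 0.1825 m

S_c ≈ 182 mm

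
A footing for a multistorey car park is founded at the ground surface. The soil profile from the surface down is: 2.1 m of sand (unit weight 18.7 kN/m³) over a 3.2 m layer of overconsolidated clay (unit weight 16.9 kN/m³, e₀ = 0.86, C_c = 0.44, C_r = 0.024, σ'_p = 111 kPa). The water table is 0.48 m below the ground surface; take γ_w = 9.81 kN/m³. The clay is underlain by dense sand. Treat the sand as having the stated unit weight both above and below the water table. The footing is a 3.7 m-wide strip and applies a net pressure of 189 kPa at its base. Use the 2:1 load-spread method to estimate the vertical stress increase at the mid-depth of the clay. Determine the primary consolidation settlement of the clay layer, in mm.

Mid-depth of clay below the ground surface: z = 2.1 + 3.2/2 = 3.7 m.
Total vertical stress at mid-clay: σ_v = 18.7×2.1 + 16.9×1.6 = 66.31 kPa.
Pore pressure: u = 9.81×(3.7 − 0.48) = 31.588 kPa.
Initial effective stress: σ'_0 = σ_v − u = 66.31 − 31.588 = 34.722 kPa.
Stress increase at mid-clay by the 2:1 spreading method:
Δσ = qB/(B+z) = 189×3.7/(3.7+3.7) = 94.5 kPa
Final effective stress: σ'_f = 34.722 + 94.5 = 129.22 kPa.
σ'_f = 129.22 > σ'_p = 111 kPa, so the stress path crosses the preconsolidation pressure — recompression up to σ'_p, then virgin compression beyond:
S_c = H/(1+e₀)·[C_r·log₁₀(σ'_p/σ'_0) + C_c·log₁₀(σ'_f/σ'_p)]
    = 3.2/1.86 × [0.024×log₁₀(111/34.722) + 0.44×log₁₀(129.22/111)]
    = 1.7204 × [0.012113 + 0.029043] = 0.0708 m

S_c ≈ 70.8 mm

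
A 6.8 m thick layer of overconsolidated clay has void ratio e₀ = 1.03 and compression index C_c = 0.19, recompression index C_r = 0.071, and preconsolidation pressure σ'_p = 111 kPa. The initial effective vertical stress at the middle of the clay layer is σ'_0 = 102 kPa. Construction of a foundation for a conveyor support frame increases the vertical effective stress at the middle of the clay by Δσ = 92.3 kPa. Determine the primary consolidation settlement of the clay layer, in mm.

S_c ≈ 163 mm

Final effective stress: σ'_f = 102 + 92.3 = 194.3 kPa.
σ'_f = 194.3 > σ'_p = 111 kPa, so the stress path crosses the preconsolidation pressure — recompression up to σ'_p, then virgin compression beyond:
S_c = H/(1+e₀)·[C_r·log₁₀(σ'_p/σ'_0) + C_c·log₁₀(σ'_f/σ'_p)]
    = 6.8/2.03 × [0.071×log₁₀(111/102) + 0.19×log₁₀(194.3/111)]
    = 3.3498 × [0.0026073 + 0.046198] = 0.1635 m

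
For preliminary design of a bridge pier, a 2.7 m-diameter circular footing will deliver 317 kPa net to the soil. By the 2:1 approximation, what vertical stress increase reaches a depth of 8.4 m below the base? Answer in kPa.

By the 2:1 method the load spreads at 1 horizontal : 2 vertical, so at depth z the loaded area has grown by z in each plan dimension:
Δσ ≈ qD²/(D+z)² = 317×2.7²/(2.7+8.4)² = 18.756 kPa

Δσ_z ≈ 18.8 kPa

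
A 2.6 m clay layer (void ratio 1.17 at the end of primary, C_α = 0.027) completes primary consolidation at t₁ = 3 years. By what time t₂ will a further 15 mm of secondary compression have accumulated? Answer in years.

S_s = C_α·H/(1+e_p)·log₁₀(t₂/t₁) ⇒ log₁₀(t₂/t₁) = S_s·(1+e_p)/(C_α·H).
log₁₀(t₂/t₁) = 0.015 × (1+1.17) / (0.027×2.6) = 0.4637
t₂ = t₁ × 10^0.4637 = 3 × 2.909 = 8.726 years

t₂ ≈ 8.73 years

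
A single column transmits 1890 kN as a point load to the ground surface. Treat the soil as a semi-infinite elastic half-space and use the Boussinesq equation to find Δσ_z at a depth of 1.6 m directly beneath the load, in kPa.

Boussinesq vertical stress below a point load on an elastic half-space:
Δσ_z = 3P/(2πz²) · [1 + (r/z)²]^(−5/2)
r/z = 0/1.6 = 0; [1+(r/z)²]^(−5/2) = 1.
Δσ_z = 3×1890/(2π×1.6²) × 1 = 352.5 × 1 = 352.5 kPa

Δσ_z ≈ 352 kPa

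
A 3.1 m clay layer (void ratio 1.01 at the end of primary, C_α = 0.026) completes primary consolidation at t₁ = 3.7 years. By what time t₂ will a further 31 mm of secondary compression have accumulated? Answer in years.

t₂ ≈ 21.9 years

S_s = C_α·H/(1+e_p)·log₁₀(t₂/t₁) ⇒ log₁₀(t₂/t₁) = S_s·(1+e_p)/(C_α·H).
log₁₀(t₂/t₁) = 0.031 × (1+1.01) / (0.026×3.1) = 0.7731
t₂ = t₁ × 10^0.7731 = 3.7 × 5.93 = 21.94 years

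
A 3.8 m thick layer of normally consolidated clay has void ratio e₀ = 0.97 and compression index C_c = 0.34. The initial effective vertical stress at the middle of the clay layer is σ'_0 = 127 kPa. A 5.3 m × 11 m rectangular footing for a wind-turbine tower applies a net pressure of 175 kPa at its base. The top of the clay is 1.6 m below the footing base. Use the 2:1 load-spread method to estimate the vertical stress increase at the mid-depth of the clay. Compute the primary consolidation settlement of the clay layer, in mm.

Mid-depth of clay below the footing base: z = 1.6 + 3.8/2 = 3.5 m.
Stress increase at mid-clay by the 2:1 spreading method:
Δσ = qBL/((B+z)(L+z)) = 175×5.3×11/((5.3+3.5)(11+3.5)) = 79.957 kPa
Final effective stress: σ'_f = σ'_0 + Δσ = 127 + 79.957 = 206.96 kPa.
Normally consolidated clay, so the full stress increment lies on the virgin compression line:
S_c = C_c·H/(1+e₀)·log₁₀(σ'_f/σ'_0) = 0.34×3.8/(1+0.97)×log₁₀(206.96/127)
    = 0.65584 × 0.21208 = 0.1391 m

S_c ≈ 139 mm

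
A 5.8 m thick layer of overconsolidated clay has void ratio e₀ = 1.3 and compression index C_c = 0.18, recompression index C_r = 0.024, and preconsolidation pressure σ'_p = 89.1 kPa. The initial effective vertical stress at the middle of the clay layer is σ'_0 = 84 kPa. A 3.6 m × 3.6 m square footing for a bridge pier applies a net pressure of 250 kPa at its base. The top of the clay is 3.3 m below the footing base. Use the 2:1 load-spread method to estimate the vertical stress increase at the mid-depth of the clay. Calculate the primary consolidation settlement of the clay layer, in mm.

Mid-depth of clay below the footing base: z = 3.3 + 5.8/2 = 6.2 m.
Stress increase at mid-clay by the 2:1 spreading method:
Δσ = qBL/((B+z)(L+z)) = 250×3.6×3.6/((3.6+6.2)(3.6+6.2)) = 33.736 kPa
Final effective stress: σ'_f = 84 + 33.736 = 117.74 kPa.
σ'_f = 117.74 > σ'_p = 89.1 kPa, so the stress path crosses the preconsolidation pressure — recompression up to σ'_p, then virgin compression beyond:
S_c = H/(1+e₀)·[C_r·log₁₀(σ'_p/σ'_0) + C_c·log₁₀(σ'_f/σ'_p)]
    = 5.8/2.3 × [0.024×log₁₀(89.1/84) + 0.18×log₁₀(117.74/89.1)]
    = 2.5217 × [0.00061436 + 0.021788] = 0.05649 m

S_c ≈ 56.5 mm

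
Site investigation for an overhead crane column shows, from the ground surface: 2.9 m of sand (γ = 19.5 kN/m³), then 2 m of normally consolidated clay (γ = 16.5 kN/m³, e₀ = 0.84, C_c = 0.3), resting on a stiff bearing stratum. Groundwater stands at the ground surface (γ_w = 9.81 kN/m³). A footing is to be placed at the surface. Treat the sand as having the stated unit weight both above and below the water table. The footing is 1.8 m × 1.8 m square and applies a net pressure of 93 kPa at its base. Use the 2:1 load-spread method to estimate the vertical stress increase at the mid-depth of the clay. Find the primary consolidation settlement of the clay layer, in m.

S_c ≈ 0.0335 m

Mid-depth of clay below the ground surface: z = 2.9 + 2/2 = 3.9 m.
Total vertical stress at mid-clay: σ_v = 19.5×2.9 + 16.5×1 = 73.05 kPa.
Pore pressure: u = 9.81×(3.9 − 0) = 38.259 kPa.
Initial effective stress: σ'_0 = σ_v − u = 73.05 − 38.259 = 34.791 kPa.
Stress increase at mid-clay by the 2:1 spreading method:
Δσ = qBL/((B+z)(L+z)) = 93×1.8×1.8/((1.8+3.9)(1.8+3.9)) = 9.2742 kPa
Final effective stress: σ'_f = σ'_0 + Δσ = 34.791 + 9.2742 = 44.065 kPa.
Normally consolidated clay, so the full stress increment lies on the virgin compression line:
S_c = C_c·H/(1+e₀)·log₁₀(σ'_f/σ'_0) = 0.3×2/(1+0.84)×log₁₀(44.065/34.791)
    = 0.32609 × 0.10263 = 0.03347 m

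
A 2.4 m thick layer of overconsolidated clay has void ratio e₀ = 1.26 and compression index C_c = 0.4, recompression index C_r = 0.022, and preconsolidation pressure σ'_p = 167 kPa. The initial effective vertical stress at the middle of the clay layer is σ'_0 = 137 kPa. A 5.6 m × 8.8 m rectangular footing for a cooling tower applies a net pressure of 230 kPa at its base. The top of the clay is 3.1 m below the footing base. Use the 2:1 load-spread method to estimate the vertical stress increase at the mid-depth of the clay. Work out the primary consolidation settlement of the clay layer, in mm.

Mid-depth of clay below the footing base: z = 3.1 + 2.4/2 = 4.3 m.
Stress increase at mid-clay by the 2:1 spreading method:
Δσ = qBL/((B+z)(L+z)) = 230×5.6×8.8/((5.6+4.3)(8.8+4.3)) = 87.396 kPa
Final effective stress: σ'_f = 137 + 87.396 = 224.4 kPa.
σ'_f = 224.4 > σ'_p = 167 kPa, so the stress path crosses the preconsolidation pressure — recompression up to σ'_p, then virgin compression beyond:
S_c = H/(1+e₀)·[C_r·log₁₀(σ'_p/σ'_0) + C_c·log₁₀(σ'_f/σ'_p)]
    = 2.4/2.26 × [0.022×log₁₀(167/137) + 0.4×log₁₀(224.4/167)]
    = 1.0619 × [0.0018919 + 0.051323] = 0.05651 m

S_c ≈ 56.5 mm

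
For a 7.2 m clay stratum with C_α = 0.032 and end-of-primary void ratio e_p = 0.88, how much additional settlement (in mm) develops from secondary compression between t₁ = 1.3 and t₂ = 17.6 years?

Secondary compression: S_s = C_α·H/(1+e_p)·log₁₀(t₂/t₁)
S_s = 0.032×7.2/(1+0.88)×log₁₀(17.6/1.3)
    = 0.1226 × 1.132 = 0.1387 m

S_s ≈ 139 mm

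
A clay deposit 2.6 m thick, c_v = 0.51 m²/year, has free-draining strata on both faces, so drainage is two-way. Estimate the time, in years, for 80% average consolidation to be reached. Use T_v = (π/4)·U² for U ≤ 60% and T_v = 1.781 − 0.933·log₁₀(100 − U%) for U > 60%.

Drainage path length: H_d = H/2 = 1.3 m (double drainage).
U > 60%: T_v = 1.781 − 0.933·log₁₀(100 − 80) = 0.56714.
t = T_v·H_d²/c_v = 0.56714×1.3²/0.51 = 1.879 years.

t ≈ 1.88 years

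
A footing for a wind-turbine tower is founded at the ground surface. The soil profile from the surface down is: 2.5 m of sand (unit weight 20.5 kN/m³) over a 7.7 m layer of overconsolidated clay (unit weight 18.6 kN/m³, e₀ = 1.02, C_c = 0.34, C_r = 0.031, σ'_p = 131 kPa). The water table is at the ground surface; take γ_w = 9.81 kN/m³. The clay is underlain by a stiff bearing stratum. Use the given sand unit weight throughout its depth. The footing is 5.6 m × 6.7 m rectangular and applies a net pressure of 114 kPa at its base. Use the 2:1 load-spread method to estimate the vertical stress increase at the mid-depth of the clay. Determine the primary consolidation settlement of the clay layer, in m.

Mid-depth of clay below the ground surface: z = 2.5 + 7.7/2 = 6.35 m.
Total vertical stress at mid-clay: σ_v = 20.5×2.5 + 18.6×3.85 = 122.86 kPa.
Pore pressure: u = 9.81×(6.35 − 0) = 62.294 kPa.
Initial effective stress: σ'_0 = σ_v − u = 122.86 − 62.294 = 60.566 kPa.
Stress increase at mid-clay by the 2:1 spreading method:
Δσ = qBL/((B+z)(L+z)) = 114×5.6×6.7/((5.6+6.35)(6.7+6.35)) = 27.428 kPa
Final effective stress: σ'_f = 60.566 + 27.428 = 87.994 kPa.
σ'_f = 87.994 ≤ σ'_p = 131 kPa, so the clay remains overconsolidated and only the recompression index applies:
S_c = C_r·H/(1+e₀)·log₁₀(σ'_f/σ'_0) = 0.031×7.7/2.02×log₁₀(87.994/60.566)
    = 0.11817 × 0.16222 = 0.01917 m

S_c ≈ 0.0192 m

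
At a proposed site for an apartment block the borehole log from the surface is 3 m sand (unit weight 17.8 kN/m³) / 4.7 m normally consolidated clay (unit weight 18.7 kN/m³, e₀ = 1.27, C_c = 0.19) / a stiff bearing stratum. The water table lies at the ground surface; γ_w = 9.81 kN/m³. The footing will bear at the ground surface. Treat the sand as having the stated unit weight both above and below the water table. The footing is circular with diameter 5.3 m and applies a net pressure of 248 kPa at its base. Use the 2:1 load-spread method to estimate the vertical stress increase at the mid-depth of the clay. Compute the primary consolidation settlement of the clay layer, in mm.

S_c ≈ 147 mm

Mid-depth of clay below the ground surface: z = 3 + 4.7/2 = 5.35 m.
Total vertical stress at mid-clay: σ_v = 17.8×3 + 18.7×2.35 = 97.345 kPa.
Pore pressure: u = 9.81×(5.35 − 0) = 52.483 kPa.
Initial effective stress: σ'_0 = σ_v − u = 97.345 − 52.483 = 44.862 kPa.
Stress increase at mid-clay by the 2:1 spreading method:
Δσ ≈ qD²/(D+z)² = 248×5.3²/(5.3+5.35)² = 61.419 kPa
Final effective stress: σ'_f = σ'_0 + Δσ = 44.862 + 61.419 = 106.28 kPa.
Normally consolidated clay, so the full stress increment lies on the virgin compression line:
S_c = C_c·H/(1+e₀)·log₁₀(σ'_f/σ'_0) = 0.19×4.7/(1+1.27)×log₁₀(106.28/44.862)
    = 0.39339 × 0.37457 = 0.1474 m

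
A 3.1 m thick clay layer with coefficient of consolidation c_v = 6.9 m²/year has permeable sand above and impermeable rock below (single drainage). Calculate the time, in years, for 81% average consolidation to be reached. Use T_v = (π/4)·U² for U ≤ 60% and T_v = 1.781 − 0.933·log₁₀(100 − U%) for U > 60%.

t ≈ 0.819 years

Drainage path length: H_d = H = 3.1 m (single drainage).
U > 60%: T_v = 1.781 − 0.933·log₁₀(100 − 81) = 0.58792.
t = T_v·H_d²/c_v = 0.58792×3.1²/6.9 = 0.8188 years.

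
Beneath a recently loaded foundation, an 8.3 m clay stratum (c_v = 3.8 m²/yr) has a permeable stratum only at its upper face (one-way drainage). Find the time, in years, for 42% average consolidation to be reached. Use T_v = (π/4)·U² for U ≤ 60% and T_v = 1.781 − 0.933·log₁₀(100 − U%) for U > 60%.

t ≈ 2.51 years

Drainage path length: H_d = H = 8.3 m (single drainage).
U ≤ 60%: T_v = (π/4)·U² = (π/4)×0.42² = 0.13854.
t = T_v·H_d²/c_v = 0.13854×8.3²/3.8 = 2.512 years.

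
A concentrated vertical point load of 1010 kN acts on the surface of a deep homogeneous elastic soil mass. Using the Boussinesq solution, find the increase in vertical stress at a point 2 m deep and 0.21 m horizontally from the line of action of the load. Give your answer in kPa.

Δσ_z ≈ 117 kPa

Boussinesq vertical stress below a point load on an elastic half-space:
Δσ_z = 3P/(2πz²) · [1 + (r/z)²]^(−5/2)
r/z = 0.21/2 = 0.105; [1+(r/z)²]^(−5/2) = 0.97296.
Δσ_z = 3×1010/(2π×2²) × 0.97296 = 120.56 × 0.97296 = 117.3 kPa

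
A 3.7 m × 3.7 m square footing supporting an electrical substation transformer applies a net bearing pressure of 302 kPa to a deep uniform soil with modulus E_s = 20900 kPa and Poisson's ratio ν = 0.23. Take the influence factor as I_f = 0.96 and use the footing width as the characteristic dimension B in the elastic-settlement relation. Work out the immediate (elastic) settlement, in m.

S_e ≈ 0.0486 m

Immediate (elastic) settlement: S_e = q·B·(1−ν²)/E_s · I_f.
S_e = 302 × 3.7 × (1 − 0.23²) / 20900 × 0.96
    = 302 × 3.7 × 0.9471 / 20900 × 0.96
    = 0.04861 m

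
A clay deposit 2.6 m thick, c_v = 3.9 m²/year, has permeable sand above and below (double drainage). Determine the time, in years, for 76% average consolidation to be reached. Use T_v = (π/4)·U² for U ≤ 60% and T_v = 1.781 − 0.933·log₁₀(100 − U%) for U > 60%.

Drainage path length: H_d = H/2 = 1.3 m (double drainage).
U > 60%: T_v = 1.781 − 0.933·log₁₀(100 − 76) = 0.49326.
t = T_v·H_d²/c_v = 0.49326×1.3²/3.9 = 0.2137 years.

t ≈ 0.214 years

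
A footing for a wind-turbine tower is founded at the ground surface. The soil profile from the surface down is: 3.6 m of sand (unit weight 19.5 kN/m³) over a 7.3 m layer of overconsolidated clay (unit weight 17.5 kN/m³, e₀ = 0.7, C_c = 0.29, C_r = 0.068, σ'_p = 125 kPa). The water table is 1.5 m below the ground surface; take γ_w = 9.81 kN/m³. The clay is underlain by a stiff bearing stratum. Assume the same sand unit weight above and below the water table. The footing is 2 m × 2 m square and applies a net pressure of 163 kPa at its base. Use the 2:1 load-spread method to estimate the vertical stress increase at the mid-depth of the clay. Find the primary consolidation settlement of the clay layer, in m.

S_c ≈ 0.0119 m

Mid-depth of clay below the ground surface: z = 3.6 + 7.3/2 = 7.25 m.
Total vertical stress at mid-clay: σ_v = 19.5×3.6 + 17.5×3.65 = 134.07 kPa.
Pore pressure: u = 9.81×(7.25 − 1.5) = 56.408 kPa.
Initial effective stress: σ'_0 = σ_v − u = 134.07 − 56.408 = 77.662 kPa.
Stress increase at mid-clay by the 2:1 spreading method:
Δσ = qBL/((B+z)(L+z)) = 163×2×2/((2+7.25)(2+7.25)) = 7.6202 kPa
Final effective stress: σ'_f = 77.662 + 7.6202 = 85.282 kPa.
σ'_f = 85.282 ≤ σ'_p = 125 kPa, so the clay remains overconsolidated and only the recompression index applies:
S_c = C_r·H/(1+e₀)·log₁₀(σ'_f/σ'_0) = 0.068×7.3/1.7×log₁₀(85.282/77.662)
    = 0.292 × 0.040649 = 0.01187 m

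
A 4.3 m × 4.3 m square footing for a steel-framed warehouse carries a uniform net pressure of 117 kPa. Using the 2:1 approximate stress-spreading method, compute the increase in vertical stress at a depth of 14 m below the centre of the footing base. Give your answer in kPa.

Δσ_z ≈ 6.46 kPa

By the 2:1 method the load spreads at 1 horizontal : 2 vertical, so at depth z the loaded area has grown by z in each plan dimension:
Δσ = qBL/((B+z)(L+z)) = 117×4.3×4.3/((4.3+14)(4.3+14)) = 6.4598 kPa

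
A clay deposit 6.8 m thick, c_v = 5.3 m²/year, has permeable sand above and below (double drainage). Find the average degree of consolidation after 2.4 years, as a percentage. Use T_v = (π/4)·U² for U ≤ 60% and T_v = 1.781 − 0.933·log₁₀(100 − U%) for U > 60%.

U ≈ 94.6 %

Drainage path length: H_d = H/2 = 3.4 m (double drainage).
T_v = c_v·t/H_d² = 5.3×2.4/3.4² = 1.1003.
T_v = 1.1003 corresponds to the U > 60% branch:
U = 1 − 10^((1.781 − T_v)/0.933)/100 = 0.9463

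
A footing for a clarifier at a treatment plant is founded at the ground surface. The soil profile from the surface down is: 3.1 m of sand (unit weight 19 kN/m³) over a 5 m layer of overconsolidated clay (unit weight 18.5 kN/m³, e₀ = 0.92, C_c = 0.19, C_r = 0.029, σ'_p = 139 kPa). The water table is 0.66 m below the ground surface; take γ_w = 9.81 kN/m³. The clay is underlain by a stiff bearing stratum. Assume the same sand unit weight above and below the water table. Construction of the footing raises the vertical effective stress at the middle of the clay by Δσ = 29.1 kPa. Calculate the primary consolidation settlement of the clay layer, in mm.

Mid-depth of clay below the ground surface: z = 3.1 + 5/2 = 5.6 m.
Total vertical stress at mid-clay: σ_v = 19×3.1 + 18.5×2.5 = 105.15 kPa.
Pore pressure: u = 9.81×(5.6 − 0.66) = 48.461 kPa.
Initial effective stress: σ'_0 = σ_v − u = 105.15 − 48.461 = 56.689 kPa.
Final effective stress: σ'_f = 56.689 + 29.1 = 85.789 kPa.
σ'_f = 85.789 ≤ σ'_p = 139 kPa, so the clay remains overconsolidated and only the recompression index applies:
S_c = C_r·H/(1+e₀)·log₁₀(σ'_f/σ'_0) = 0.029×5/1.92×log₁₀(85.789/56.689)
    = 0.075522 × 0.17993 = 0.01359 m

S_c ≈ 13.6 mm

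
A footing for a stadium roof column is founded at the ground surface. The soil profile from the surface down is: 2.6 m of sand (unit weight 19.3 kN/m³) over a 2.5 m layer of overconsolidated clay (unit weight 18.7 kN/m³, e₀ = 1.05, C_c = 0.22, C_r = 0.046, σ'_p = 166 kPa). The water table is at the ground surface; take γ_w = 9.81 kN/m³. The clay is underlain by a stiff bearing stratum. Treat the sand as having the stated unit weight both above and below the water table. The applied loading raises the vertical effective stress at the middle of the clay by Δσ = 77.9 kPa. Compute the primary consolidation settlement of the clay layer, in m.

Mid-depth of clay below the ground surface: z = 2.6 + 2.5/2 = 3.85 m.
Total vertical stress at mid-clay: σ_v = 19.3×2.6 + 18.7×1.25 = 73.555 kPa.
Pore pressure: u = 9.81×(3.85 − 0) = 37.769 kPa.
Initial effective stress: σ'_0 = σ_v − u = 73.555 − 37.769 = 35.786 kPa.
Final effective stress: σ'_f = 35.786 + 77.9 = 113.69 kPa.
σ'_f = 113.69 ≤ σ'_p = 166 kPa, so the clay remains overconsolidated and only the recompression index applies:
S_c = C_r·H/(1+e₀)·log₁₀(σ'_f/σ'_0) = 0.046×2.5/2.05×log₁₀(113.69/35.786)
    = 0.056097 × 0.50201 = 0.02816 m

S_c ≈ 0.0282 m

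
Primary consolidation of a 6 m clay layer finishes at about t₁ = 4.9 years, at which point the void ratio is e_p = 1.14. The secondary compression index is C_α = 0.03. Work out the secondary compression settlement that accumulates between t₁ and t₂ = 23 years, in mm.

S_s ≈ 56.5 mm

Secondary compression: S_s = C_α·H/(1+e_p)·log₁₀(t₂/t₁)
S_s = 0.03×6/(1+1.14)×log₁₀(23/4.9)
    = 0.08411 × 0.6715 = 0.05648 m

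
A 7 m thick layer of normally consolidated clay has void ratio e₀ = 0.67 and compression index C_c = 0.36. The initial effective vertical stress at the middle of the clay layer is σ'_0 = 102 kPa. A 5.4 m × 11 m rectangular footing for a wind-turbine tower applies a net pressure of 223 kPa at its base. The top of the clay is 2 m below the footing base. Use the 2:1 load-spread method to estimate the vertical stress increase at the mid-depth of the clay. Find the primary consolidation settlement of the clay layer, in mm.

Mid-depth of clay below the footing base: z = 2 + 7/2 = 5.5 m.
Stress increase at mid-clay by the 2:1 spreading method:
Δσ = qBL/((B+z)(L+z)) = 223×5.4×11/((5.4+5.5)(11+5.5)) = 73.651 kPa
Final effective stress: σ'_f = σ'_0 + Δσ = 102 + 73.651 = 175.65 kPa.
Normally consolidated clay, so the full stress increment lies on the virgin compression line:
S_c = C_c·H/(1+e₀)·log₁₀(σ'_f/σ'_0) = 0.36×7/(1+0.67)×log₁₀(175.65/102)
    = 1.509 × 0.23605 = 0.3562 m

S_c ≈ 356 mm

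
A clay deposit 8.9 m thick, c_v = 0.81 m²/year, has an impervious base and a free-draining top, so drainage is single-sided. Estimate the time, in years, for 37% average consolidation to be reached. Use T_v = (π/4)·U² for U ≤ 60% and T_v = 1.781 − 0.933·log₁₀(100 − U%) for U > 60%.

Drainage path length: H_d = H = 8.9 m (single drainage).
U ≤ 60%: T_v = (π/4)·U² = (π/4)×0.37² = 0.10752.
t = T_v·H_d²/c_v = 0.10752×8.9²/0.81 = 10.51 years.

t ≈ 10.5 years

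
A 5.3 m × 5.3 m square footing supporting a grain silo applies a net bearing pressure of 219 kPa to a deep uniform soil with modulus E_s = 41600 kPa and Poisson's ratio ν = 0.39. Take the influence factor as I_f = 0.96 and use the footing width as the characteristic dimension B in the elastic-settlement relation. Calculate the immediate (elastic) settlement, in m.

Immediate (elastic) settlement: S_e = q·B·(1−ν²)/E_s · I_f.
S_e = 219 × 5.3 × (1 − 0.39²) / 41600 × 0.96
    = 219 × 5.3 × 0.8479 / 41600 × 0.96
    = 0.02271 m

S_e ≈ 0.0227 m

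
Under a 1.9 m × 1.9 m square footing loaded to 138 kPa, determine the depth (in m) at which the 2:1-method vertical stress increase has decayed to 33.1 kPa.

2:1 spreading — at depth z the loaded area has grown by z in each plan dimension:
qB²/(B+z)² = Δσ_z ⇒ z = B(√(q/Δσ_z) − 1) = 1.9×(√(138/33.1) − 1) = 1.98 m

z ≈ 1.98 m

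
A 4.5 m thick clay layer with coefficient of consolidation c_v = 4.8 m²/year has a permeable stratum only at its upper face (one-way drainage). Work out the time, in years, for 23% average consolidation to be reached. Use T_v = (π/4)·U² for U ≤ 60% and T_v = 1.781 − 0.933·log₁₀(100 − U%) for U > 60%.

Drainage path length: H_d = H = 4.5 m (single drainage).
U ≤ 60%: T_v = (π/4)·U² = (π/4)×0.23² = 0.041548.
t = T_v·H_d²/c_v = 0.041548×4.5²/4.8 = 0.1753 years.

t ≈ 0.175 years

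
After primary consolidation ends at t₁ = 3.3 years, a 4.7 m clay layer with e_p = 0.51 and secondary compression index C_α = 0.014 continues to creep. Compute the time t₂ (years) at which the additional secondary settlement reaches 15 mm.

t₂ ≈ 7.29 years

S_s = C_α·H/(1+e_p)·log₁₀(t₂/t₁) ⇒ log₁₀(t₂/t₁) = S_s·(1+e_p)/(C_α·H).
log₁₀(t₂/t₁) = 0.015 × (1+0.51) / (0.014×4.7) = 0.3442
t₂ = t₁ × 10^0.3442 = 3.3 × 2.209 = 7.29 years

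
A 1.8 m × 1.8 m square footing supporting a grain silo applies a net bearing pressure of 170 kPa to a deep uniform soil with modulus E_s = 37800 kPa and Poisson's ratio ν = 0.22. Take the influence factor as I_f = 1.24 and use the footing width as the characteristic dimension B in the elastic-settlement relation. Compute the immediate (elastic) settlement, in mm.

S_e ≈ 9.55 mm

Immediate (elastic) settlement: S_e = q·B·(1−ν²)/E_s · I_f.
S_e = 170 × 1.8 × (1 − 0.22²) / 37800 × 1.24
    = 170 × 1.8 × 0.9516 / 37800 × 1.24
    = 0.009552 m = 9.552 mm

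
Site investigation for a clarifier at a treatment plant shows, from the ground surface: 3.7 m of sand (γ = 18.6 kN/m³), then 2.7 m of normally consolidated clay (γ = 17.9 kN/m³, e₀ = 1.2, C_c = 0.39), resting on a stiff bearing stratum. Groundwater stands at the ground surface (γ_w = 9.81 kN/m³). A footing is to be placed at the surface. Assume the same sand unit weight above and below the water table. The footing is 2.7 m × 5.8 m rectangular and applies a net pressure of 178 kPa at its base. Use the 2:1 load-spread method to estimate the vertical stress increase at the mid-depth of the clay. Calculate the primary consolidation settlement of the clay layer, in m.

S_c ≈ 0.118 m

Mid-depth of clay below the ground surface: z = 3.7 + 2.7/2 = 5.05 m.
Total vertical stress at mid-clay: σ_v = 18.6×3.7 + 17.9×1.35 = 92.985 kPa.
Pore pressure: u = 9.81×(5.05 − 0) = 49.541 kPa.
Initial effective stress: σ'_0 = σ_v − u = 92.985 − 49.541 = 43.444 kPa.
Stress increase at mid-clay by the 2:1 spreading method:
Δσ = qBL/((B+z)(L+z)) = 178×2.7×5.8/((2.7+5.05)(5.8+5.05)) = 33.15 kPa
Final effective stress: σ'_f = σ'_0 + Δσ = 43.444 + 33.15 = 76.594 kPa.
Normally consolidated clay, so the full stress increment lies on the virgin compression line:
S_c = C_c·H/(1+e₀)·log₁₀(σ'_f/σ'_0) = 0.39×2.7/(1+1.2)×log₁₀(76.594/43.444)
    = 0.47864 × 0.24626 = 0.1179 m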